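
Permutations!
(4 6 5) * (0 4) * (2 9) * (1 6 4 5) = [5, 6, 9, 3, 4, 0, 1, 7, 8, 2] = (0 5)(1 6)(2 9)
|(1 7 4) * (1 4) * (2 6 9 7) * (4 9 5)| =7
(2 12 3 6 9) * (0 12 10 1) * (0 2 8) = [12, 2, 10, 6, 4, 5, 9, 7, 0, 8, 1, 11, 3] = (0 12 3 6 9 8)(1 2 10)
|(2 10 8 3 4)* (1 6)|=10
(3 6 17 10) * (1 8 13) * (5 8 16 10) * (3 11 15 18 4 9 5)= (1 16 10 11 15 18 4 9 5 8 13)(3 6 17)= [0, 16, 2, 6, 9, 8, 17, 7, 13, 5, 11, 15, 12, 1, 14, 18, 10, 3, 4]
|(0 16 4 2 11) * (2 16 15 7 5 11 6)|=10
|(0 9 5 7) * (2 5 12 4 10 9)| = 4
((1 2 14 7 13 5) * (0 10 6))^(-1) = (0 6 10)(1 5 13 7 14 2)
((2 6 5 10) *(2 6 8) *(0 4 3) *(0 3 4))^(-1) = ((2 8)(5 10 6))^(-1) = (2 8)(5 6 10)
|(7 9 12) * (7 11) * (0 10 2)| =12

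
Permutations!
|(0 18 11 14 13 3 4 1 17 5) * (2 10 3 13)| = 11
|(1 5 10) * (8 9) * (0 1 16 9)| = 7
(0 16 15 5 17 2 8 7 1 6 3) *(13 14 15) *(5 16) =(0 5 17 2 8 7 1 6 3)(13 14 15 16) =[5, 6, 8, 0, 4, 17, 3, 1, 7, 9, 10, 11, 12, 14, 15, 16, 13, 2]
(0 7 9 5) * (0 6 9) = [7, 1, 2, 3, 4, 6, 9, 0, 8, 5] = (0 7)(5 6 9)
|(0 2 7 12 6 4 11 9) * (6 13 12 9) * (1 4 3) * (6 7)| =18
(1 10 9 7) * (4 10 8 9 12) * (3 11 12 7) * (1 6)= (1 8 9 3 11 12 4 10 7 6)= [0, 8, 2, 11, 10, 5, 1, 6, 9, 3, 7, 12, 4]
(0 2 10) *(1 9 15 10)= (0 2 1 9 15 10)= [2, 9, 1, 3, 4, 5, 6, 7, 8, 15, 0, 11, 12, 13, 14, 10]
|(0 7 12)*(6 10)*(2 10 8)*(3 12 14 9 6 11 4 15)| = |(0 7 14 9 6 8 2 10 11 4 15 3 12)| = 13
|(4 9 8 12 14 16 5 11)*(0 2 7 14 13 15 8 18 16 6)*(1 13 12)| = 60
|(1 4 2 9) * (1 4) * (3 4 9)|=3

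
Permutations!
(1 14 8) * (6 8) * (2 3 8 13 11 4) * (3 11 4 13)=(1 14 6 3 8)(2 11 13 4)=[0, 14, 11, 8, 2, 5, 3, 7, 1, 9, 10, 13, 12, 4, 6]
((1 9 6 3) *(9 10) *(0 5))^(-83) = (0 5)(1 9 3 10 6)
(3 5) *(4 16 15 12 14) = (3 5)(4 16 15 12 14) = [0, 1, 2, 5, 16, 3, 6, 7, 8, 9, 10, 11, 14, 13, 4, 12, 15]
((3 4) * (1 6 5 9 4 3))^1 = (1 6 5 9 4)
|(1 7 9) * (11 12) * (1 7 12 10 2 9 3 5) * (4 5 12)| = 21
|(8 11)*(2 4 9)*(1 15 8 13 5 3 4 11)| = 21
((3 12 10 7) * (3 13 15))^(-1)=(3 15 13 7 10 12)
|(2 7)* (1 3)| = |(1 3)(2 7)| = 2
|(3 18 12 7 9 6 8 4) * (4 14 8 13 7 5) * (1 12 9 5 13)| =|(1 12 13 7 5 4 3 18 9 6)(8 14)| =10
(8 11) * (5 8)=(5 8 11)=[0, 1, 2, 3, 4, 8, 6, 7, 11, 9, 10, 5]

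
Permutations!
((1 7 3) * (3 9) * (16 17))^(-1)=((1 7 9 3)(16 17))^(-1)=(1 3 9 7)(16 17)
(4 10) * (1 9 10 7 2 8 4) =[0, 9, 8, 3, 7, 5, 6, 2, 4, 10, 1] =(1 9 10)(2 8 4 7)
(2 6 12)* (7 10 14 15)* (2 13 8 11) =(2 6 12 13 8 11)(7 10 14 15) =[0, 1, 6, 3, 4, 5, 12, 10, 11, 9, 14, 2, 13, 8, 15, 7]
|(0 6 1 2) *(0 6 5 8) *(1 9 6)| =|(0 5 8)(1 2)(6 9)| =6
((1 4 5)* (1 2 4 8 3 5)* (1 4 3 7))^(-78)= (8)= ((1 8 7)(2 3 5))^(-78)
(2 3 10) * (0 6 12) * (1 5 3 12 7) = (0 6 7 1 5 3 10 2 12) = [6, 5, 12, 10, 4, 3, 7, 1, 8, 9, 2, 11, 0]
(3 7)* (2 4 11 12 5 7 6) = (2 4 11 12 5 7 3 6) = [0, 1, 4, 6, 11, 7, 2, 3, 8, 9, 10, 12, 5]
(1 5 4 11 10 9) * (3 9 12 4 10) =(1 5 10 12 4 11 3 9) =[0, 5, 2, 9, 11, 10, 6, 7, 8, 1, 12, 3, 4]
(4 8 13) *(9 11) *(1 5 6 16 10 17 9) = (1 5 6 16 10 17 9 11)(4 8 13) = [0, 5, 2, 3, 8, 6, 16, 7, 13, 11, 17, 1, 12, 4, 14, 15, 10, 9]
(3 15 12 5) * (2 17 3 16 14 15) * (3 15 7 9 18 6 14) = (2 17 15 12 5 16 3)(6 14 7 9 18) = [0, 1, 17, 2, 4, 16, 14, 9, 8, 18, 10, 11, 5, 13, 7, 12, 3, 15, 6]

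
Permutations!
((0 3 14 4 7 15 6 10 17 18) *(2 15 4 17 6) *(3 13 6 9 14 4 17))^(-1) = (0 18 17 7 4 3 14 9 10 6 13)(2 15)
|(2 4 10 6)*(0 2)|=5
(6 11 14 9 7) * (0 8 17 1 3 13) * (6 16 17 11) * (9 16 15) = (0 8 11 14 16 17 1 3 13)(7 15 9) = [8, 3, 2, 13, 4, 5, 6, 15, 11, 7, 10, 14, 12, 0, 16, 9, 17, 1]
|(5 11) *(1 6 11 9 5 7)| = |(1 6 11 7)(5 9)| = 4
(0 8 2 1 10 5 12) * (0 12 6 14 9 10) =(0 8 2 1)(5 6 14 9 10) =[8, 0, 1, 3, 4, 6, 14, 7, 2, 10, 5, 11, 12, 13, 9]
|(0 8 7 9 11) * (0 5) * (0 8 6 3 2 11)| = 9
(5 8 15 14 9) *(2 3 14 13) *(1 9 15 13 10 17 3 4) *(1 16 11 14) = (1 9 5 8 13 2 4 16 11 14 15 10 17 3) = [0, 9, 4, 1, 16, 8, 6, 7, 13, 5, 17, 14, 12, 2, 15, 10, 11, 3]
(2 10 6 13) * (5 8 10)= (2 5 8 10 6 13)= [0, 1, 5, 3, 4, 8, 13, 7, 10, 9, 6, 11, 12, 2]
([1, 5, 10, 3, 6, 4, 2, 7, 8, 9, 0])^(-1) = [10, 0, 6, 3, 5, 1, 4, 7, 8, 9, 2]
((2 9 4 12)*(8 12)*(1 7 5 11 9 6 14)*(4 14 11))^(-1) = (1 14 9 11 6 2 12 8 4 5 7)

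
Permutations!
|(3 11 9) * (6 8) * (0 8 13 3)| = 7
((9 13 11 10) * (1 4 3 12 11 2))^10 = (1 4 3 12 11 10 9 13 2) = ((1 4 3 12 11 10 9 13 2))^10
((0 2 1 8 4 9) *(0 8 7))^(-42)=((0 2 1 7)(4 9 8))^(-42)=(9)(0 1)(2 7)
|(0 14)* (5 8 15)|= 6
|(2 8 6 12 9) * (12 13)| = |(2 8 6 13 12 9)| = 6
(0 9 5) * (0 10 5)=(0 9)(5 10)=[9, 1, 2, 3, 4, 10, 6, 7, 8, 0, 5]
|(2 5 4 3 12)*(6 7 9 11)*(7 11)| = |(2 5 4 3 12)(6 11)(7 9)| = 10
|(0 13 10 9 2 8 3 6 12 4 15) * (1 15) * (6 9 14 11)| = 20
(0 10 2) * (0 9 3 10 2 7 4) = (0 2 9 3 10 7 4) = [2, 1, 9, 10, 0, 5, 6, 4, 8, 3, 7]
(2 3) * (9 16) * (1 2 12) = (1 2 3 12)(9 16) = [0, 2, 3, 12, 4, 5, 6, 7, 8, 16, 10, 11, 1, 13, 14, 15, 9]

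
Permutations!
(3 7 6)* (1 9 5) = [0, 9, 2, 7, 4, 1, 3, 6, 8, 5] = (1 9 5)(3 7 6)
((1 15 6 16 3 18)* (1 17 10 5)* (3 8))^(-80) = ((1 15 6 16 8 3 18 17 10 5))^(-80) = (18)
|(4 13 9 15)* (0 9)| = |(0 9 15 4 13)| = 5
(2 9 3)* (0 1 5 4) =[1, 5, 9, 2, 0, 4, 6, 7, 8, 3] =(0 1 5 4)(2 9 3)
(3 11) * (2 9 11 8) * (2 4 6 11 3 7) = [0, 1, 9, 8, 6, 5, 11, 2, 4, 3, 10, 7] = (2 9 3 8 4 6 11 7)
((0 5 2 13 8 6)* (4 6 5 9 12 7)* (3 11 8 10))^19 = (0 9 12 7 4 6)(2 8 3 13 5 11 10)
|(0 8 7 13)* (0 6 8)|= 4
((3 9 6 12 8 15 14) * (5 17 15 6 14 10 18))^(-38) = (3 9 14)(5 15 18 17 10)(6 12 8) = ((3 9 14)(5 17 15 10 18)(6 12 8))^(-38)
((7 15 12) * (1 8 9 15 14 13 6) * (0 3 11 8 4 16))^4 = ((0 3 11 8 9 15 12 7 14 13 6 1 4 16))^4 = (0 9 14 4 11 12 6)(1 3 15 13 16 8 7)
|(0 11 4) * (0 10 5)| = 5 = |(0 11 4 10 5)|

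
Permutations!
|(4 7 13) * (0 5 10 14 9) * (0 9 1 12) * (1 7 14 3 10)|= |(0 5 1 12)(3 10)(4 14 7 13)|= 4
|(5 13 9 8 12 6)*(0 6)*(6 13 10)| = 15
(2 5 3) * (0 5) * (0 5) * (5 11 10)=(2 11 10 5 3)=[0, 1, 11, 2, 4, 3, 6, 7, 8, 9, 5, 10]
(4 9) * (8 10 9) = (4 8 10 9) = [0, 1, 2, 3, 8, 5, 6, 7, 10, 4, 9]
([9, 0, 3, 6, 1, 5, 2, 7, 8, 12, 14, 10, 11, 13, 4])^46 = (0 4 10 12)(1 14 11 9)(2 3 6)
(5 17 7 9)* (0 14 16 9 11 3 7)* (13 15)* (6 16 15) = (0 14 15 13 6 16 9 5 17)(3 7 11) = [14, 1, 2, 7, 4, 17, 16, 11, 8, 5, 10, 3, 12, 6, 15, 13, 9, 0]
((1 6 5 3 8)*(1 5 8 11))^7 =(1 6 8 5 3 11)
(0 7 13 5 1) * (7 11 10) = (0 11 10 7 13 5 1) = [11, 0, 2, 3, 4, 1, 6, 13, 8, 9, 7, 10, 12, 5]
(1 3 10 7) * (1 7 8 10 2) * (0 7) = (0 7)(1 3 2)(8 10) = [7, 3, 1, 2, 4, 5, 6, 0, 10, 9, 8]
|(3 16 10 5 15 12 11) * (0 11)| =8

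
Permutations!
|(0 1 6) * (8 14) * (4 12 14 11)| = 15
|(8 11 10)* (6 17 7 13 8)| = 7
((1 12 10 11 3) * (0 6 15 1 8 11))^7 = (0 6 15 1 12 10)(3 8 11)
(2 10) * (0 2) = (0 2 10) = [2, 1, 10, 3, 4, 5, 6, 7, 8, 9, 0]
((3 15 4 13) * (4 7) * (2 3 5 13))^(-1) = ((2 3 15 7 4)(5 13))^(-1) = (2 4 7 15 3)(5 13)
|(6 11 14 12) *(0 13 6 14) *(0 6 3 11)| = 10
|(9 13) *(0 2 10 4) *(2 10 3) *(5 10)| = |(0 5 10 4)(2 3)(9 13)| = 4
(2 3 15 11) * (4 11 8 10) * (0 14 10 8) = (0 14 10 4 11 2 3 15) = [14, 1, 3, 15, 11, 5, 6, 7, 8, 9, 4, 2, 12, 13, 10, 0]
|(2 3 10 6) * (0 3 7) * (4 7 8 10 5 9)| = 12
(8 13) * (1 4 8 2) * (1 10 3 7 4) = (2 10 3 7 4 8 13) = [0, 1, 10, 7, 8, 5, 6, 4, 13, 9, 3, 11, 12, 2]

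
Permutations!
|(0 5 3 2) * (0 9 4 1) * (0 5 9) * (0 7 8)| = 9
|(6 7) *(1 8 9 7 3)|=|(1 8 9 7 6 3)|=6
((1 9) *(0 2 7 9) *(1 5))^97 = ((0 2 7 9 5 1))^97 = (0 2 7 9 5 1)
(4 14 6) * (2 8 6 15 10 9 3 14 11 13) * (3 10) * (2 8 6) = (2 6 4 11 13 8)(3 14 15)(9 10) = [0, 1, 6, 14, 11, 5, 4, 7, 2, 10, 9, 13, 12, 8, 15, 3]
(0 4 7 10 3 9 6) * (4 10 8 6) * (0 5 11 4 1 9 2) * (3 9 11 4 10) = [3, 11, 0, 2, 7, 4, 5, 8, 6, 1, 9, 10] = (0 3 2)(1 11 10 9)(4 7 8 6 5)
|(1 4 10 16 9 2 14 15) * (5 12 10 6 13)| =12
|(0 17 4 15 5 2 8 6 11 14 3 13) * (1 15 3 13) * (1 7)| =14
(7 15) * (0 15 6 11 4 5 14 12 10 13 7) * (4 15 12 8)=[12, 1, 2, 3, 5, 14, 11, 6, 4, 9, 13, 15, 10, 7, 8, 0]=(0 12 10 13 7 6 11 15)(4 5 14 8)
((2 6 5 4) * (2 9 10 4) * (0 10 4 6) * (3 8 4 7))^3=((0 10 6 5 2)(3 8 4 9 7))^3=(0 5 10 2 6)(3 9 8 7 4)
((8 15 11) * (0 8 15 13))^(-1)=(0 13 8)(11 15)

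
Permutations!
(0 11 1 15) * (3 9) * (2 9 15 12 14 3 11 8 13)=(0 8 13 2 9 11 1 12 14 3 15)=[8, 12, 9, 15, 4, 5, 6, 7, 13, 11, 10, 1, 14, 2, 3, 0]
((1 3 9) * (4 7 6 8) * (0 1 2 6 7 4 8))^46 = ((0 1 3 9 2 6))^46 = (0 2 3)(1 6 9)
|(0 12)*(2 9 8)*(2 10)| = 4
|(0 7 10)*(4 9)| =6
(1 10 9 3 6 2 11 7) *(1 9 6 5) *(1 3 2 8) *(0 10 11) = [10, 11, 0, 5, 4, 3, 8, 9, 1, 2, 6, 7] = (0 10 6 8 1 11 7 9 2)(3 5)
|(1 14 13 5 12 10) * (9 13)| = 7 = |(1 14 9 13 5 12 10)|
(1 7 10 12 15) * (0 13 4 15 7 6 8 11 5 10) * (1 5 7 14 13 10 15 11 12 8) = (0 10 8 12 14 13 4 11 7)(1 6)(5 15) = [10, 6, 2, 3, 11, 15, 1, 0, 12, 9, 8, 7, 14, 4, 13, 5]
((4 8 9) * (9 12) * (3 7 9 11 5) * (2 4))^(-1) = (2 9 7 3 5 11 12 8 4)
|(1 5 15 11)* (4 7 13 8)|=4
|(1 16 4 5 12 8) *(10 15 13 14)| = |(1 16 4 5 12 8)(10 15 13 14)| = 12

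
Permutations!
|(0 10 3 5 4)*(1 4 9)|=|(0 10 3 5 9 1 4)|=7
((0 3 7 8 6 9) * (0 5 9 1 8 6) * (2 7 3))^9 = ((0 2 7 6 1 8)(5 9))^9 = (0 6)(1 2)(5 9)(7 8)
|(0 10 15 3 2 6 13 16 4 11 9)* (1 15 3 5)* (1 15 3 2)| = 18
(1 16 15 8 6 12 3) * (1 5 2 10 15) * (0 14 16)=(0 14 16 1)(2 10 15 8 6 12 3 5)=[14, 0, 10, 5, 4, 2, 12, 7, 6, 9, 15, 11, 3, 13, 16, 8, 1]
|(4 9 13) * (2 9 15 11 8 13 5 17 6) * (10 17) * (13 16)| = |(2 9 5 10 17 6)(4 15 11 8 16 13)| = 6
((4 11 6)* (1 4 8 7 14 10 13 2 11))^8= ((1 4)(2 11 6 8 7 14 10 13))^8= (14)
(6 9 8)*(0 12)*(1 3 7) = [12, 3, 2, 7, 4, 5, 9, 1, 6, 8, 10, 11, 0] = (0 12)(1 3 7)(6 9 8)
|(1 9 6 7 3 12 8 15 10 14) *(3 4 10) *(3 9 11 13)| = |(1 11 13 3 12 8 15 9 6 7 4 10 14)| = 13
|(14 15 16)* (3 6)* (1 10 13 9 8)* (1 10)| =12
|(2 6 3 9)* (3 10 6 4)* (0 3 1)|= |(0 3 9 2 4 1)(6 10)|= 6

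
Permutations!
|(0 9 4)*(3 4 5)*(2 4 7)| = 7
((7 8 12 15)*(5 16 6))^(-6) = (16)(7 12)(8 15)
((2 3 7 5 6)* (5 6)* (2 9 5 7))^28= ((2 3)(5 7 6 9))^28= (9)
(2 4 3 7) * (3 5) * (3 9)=(2 4 5 9 3 7)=[0, 1, 4, 7, 5, 9, 6, 2, 8, 3]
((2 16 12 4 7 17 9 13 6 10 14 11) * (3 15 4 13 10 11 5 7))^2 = (2 12 6)(3 4 15)(5 17 10)(7 9 14)(11 16 13)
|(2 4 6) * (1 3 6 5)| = 6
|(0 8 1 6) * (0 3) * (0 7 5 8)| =|(1 6 3 7 5 8)| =6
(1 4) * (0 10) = (0 10)(1 4) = [10, 4, 2, 3, 1, 5, 6, 7, 8, 9, 0]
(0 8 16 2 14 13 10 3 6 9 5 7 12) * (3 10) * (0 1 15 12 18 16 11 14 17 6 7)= (0 8 11 14 13 3 7 18 16 2 17 6 9 5)(1 15 12)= [8, 15, 17, 7, 4, 0, 9, 18, 11, 5, 10, 14, 1, 3, 13, 12, 2, 6, 16]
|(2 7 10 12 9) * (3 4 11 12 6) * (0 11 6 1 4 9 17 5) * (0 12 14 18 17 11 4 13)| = |(0 4 6 3 9 2 7 10 1 13)(5 12 11 14 18 17)| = 30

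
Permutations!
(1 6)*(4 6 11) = (1 11 4 6) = [0, 11, 2, 3, 6, 5, 1, 7, 8, 9, 10, 4]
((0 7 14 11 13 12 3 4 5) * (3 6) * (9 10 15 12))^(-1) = (0 5 4 3 6 12 15 10 9 13 11 14 7)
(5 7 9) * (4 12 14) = [0, 1, 2, 3, 12, 7, 6, 9, 8, 5, 10, 11, 14, 13, 4] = (4 12 14)(5 7 9)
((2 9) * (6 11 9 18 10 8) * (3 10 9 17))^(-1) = ((2 18 9)(3 10 8 6 11 17))^(-1) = (2 9 18)(3 17 11 6 8 10)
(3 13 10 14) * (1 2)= (1 2)(3 13 10 14)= [0, 2, 1, 13, 4, 5, 6, 7, 8, 9, 14, 11, 12, 10, 3]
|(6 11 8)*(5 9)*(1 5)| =3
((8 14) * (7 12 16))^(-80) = (7 12 16)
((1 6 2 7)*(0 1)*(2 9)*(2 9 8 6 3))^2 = ((9)(0 1 3 2 7)(6 8))^2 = (9)(0 3 7 1 2)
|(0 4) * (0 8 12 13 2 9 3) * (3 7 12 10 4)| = |(0 3)(2 9 7 12 13)(4 8 10)| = 30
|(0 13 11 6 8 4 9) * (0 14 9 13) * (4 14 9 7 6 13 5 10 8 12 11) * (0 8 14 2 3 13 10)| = 42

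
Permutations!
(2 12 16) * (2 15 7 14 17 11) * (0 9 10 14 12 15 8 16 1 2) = (0 9 10 14 17 11)(1 2 15 7 12)(8 16) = [9, 2, 15, 3, 4, 5, 6, 12, 16, 10, 14, 0, 1, 13, 17, 7, 8, 11]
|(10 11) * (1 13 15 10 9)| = 6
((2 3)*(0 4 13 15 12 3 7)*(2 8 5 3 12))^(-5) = (0 4 13 15 2 7)(3 8 5)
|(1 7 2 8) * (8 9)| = 5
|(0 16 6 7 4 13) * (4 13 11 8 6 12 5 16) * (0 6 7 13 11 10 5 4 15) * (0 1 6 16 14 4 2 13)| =|(0 15 1 6)(2 13 16 12)(4 10 5 14)(7 11 8)| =12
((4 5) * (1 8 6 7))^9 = ((1 8 6 7)(4 5))^9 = (1 8 6 7)(4 5)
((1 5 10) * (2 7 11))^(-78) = (11)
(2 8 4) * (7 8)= (2 7 8 4)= [0, 1, 7, 3, 2, 5, 6, 8, 4]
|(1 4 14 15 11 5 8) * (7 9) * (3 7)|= 21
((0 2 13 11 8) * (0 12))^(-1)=(0 12 8 11 13 2)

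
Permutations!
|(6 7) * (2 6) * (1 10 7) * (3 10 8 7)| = |(1 8 7 2 6)(3 10)| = 10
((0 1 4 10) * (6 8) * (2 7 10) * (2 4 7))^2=((0 1 7 10)(6 8))^2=(0 7)(1 10)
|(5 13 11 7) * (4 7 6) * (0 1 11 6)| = |(0 1 11)(4 7 5 13 6)| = 15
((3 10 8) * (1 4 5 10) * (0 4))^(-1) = (0 1 3 8 10 5 4)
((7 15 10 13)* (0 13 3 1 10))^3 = ((0 13 7 15)(1 10 3))^3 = (0 15 7 13)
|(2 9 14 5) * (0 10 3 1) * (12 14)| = |(0 10 3 1)(2 9 12 14 5)| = 20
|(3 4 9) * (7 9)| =|(3 4 7 9)| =4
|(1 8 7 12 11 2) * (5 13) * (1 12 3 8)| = |(2 12 11)(3 8 7)(5 13)| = 6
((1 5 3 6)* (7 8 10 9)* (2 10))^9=((1 5 3 6)(2 10 9 7 8))^9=(1 5 3 6)(2 8 7 9 10)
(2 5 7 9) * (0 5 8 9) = (0 5 7)(2 8 9) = [5, 1, 8, 3, 4, 7, 6, 0, 9, 2]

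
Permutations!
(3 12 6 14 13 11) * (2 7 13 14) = [0, 1, 7, 12, 4, 5, 2, 13, 8, 9, 10, 3, 6, 11, 14] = (14)(2 7 13 11 3 12 6)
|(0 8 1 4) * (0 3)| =5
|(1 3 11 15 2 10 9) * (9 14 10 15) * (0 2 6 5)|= |(0 2 15 6 5)(1 3 11 9)(10 14)|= 20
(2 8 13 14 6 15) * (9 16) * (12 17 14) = (2 8 13 12 17 14 6 15)(9 16) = [0, 1, 8, 3, 4, 5, 15, 7, 13, 16, 10, 11, 17, 12, 6, 2, 9, 14]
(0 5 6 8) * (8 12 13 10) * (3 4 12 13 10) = (0 5 6 13 3 4 12 10 8) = [5, 1, 2, 4, 12, 6, 13, 7, 0, 9, 8, 11, 10, 3]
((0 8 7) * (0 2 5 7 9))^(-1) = ((0 8 9)(2 5 7))^(-1) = (0 9 8)(2 7 5)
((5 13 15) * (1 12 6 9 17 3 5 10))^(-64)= ((1 12 6 9 17 3 5 13 15 10))^(-64)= (1 5 6 15 17)(3 12 13 9 10)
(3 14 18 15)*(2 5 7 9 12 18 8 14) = (2 5 7 9 12 18 15 3)(8 14) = [0, 1, 5, 2, 4, 7, 6, 9, 14, 12, 10, 11, 18, 13, 8, 3, 16, 17, 15]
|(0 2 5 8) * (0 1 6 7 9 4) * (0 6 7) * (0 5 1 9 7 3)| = 20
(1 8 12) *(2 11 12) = (1 8 2 11 12) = [0, 8, 11, 3, 4, 5, 6, 7, 2, 9, 10, 12, 1]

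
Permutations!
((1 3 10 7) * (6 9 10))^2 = (1 6 10)(3 9 7)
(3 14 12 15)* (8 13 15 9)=(3 14 12 9 8 13 15)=[0, 1, 2, 14, 4, 5, 6, 7, 13, 8, 10, 11, 9, 15, 12, 3]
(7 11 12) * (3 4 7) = (3 4 7 11 12) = [0, 1, 2, 4, 7, 5, 6, 11, 8, 9, 10, 12, 3]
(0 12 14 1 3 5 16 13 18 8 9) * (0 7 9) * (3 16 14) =(0 12 3 5 14 1 16 13 18 8)(7 9) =[12, 16, 2, 5, 4, 14, 6, 9, 0, 7, 10, 11, 3, 18, 1, 15, 13, 17, 8]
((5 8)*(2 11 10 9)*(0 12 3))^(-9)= ((0 12 3)(2 11 10 9)(5 8))^(-9)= (12)(2 9 10 11)(5 8)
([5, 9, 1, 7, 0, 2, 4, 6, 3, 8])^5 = (0 8)(1 6)(2 7)(3 5)(4 9)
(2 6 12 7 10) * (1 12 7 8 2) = [0, 12, 6, 3, 4, 5, 7, 10, 2, 9, 1, 11, 8] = (1 12 8 2 6 7 10)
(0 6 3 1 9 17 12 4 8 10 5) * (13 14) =(0 6 3 1 9 17 12 4 8 10 5)(13 14) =[6, 9, 2, 1, 8, 0, 3, 7, 10, 17, 5, 11, 4, 14, 13, 15, 16, 12]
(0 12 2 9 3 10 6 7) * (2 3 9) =[12, 1, 2, 10, 4, 5, 7, 0, 8, 9, 6, 11, 3] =(0 12 3 10 6 7)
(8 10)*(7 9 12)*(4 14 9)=(4 14 9 12 7)(8 10)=[0, 1, 2, 3, 14, 5, 6, 4, 10, 12, 8, 11, 7, 13, 9]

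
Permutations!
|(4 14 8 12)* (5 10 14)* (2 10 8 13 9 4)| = 9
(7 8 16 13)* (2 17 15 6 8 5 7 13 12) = [0, 1, 17, 3, 4, 7, 8, 5, 16, 9, 10, 11, 2, 13, 14, 6, 12, 15] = (2 17 15 6 8 16 12)(5 7)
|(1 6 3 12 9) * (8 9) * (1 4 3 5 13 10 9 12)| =8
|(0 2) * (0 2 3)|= |(0 3)|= 2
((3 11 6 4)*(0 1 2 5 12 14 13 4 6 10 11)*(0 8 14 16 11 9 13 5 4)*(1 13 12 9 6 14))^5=(0 13)(5 10 12 14 11 9 6 16)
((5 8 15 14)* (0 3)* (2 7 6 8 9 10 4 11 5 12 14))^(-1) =(0 3)(2 15 8 6 7)(4 10 9 5 11)(12 14)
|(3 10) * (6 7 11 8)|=|(3 10)(6 7 11 8)|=4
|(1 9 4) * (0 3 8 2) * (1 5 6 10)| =|(0 3 8 2)(1 9 4 5 6 10)| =12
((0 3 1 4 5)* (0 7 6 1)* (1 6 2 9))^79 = ((0 3)(1 4 5 7 2 9))^79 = (0 3)(1 4 5 7 2 9)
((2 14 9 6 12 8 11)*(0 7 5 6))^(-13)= ((0 7 5 6 12 8 11 2 14 9))^(-13)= (0 2 12 7 14 8 5 9 11 6)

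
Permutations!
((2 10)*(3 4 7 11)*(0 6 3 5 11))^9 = ((0 6 3 4 7)(2 10)(5 11))^9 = (0 7 4 3 6)(2 10)(5 11)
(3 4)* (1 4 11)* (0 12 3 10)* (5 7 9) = (0 12 3 11 1 4 10)(5 7 9) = [12, 4, 2, 11, 10, 7, 6, 9, 8, 5, 0, 1, 3]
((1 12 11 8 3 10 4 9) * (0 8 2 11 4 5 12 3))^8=((0 8)(1 3 10 5 12 4 9)(2 11))^8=(1 3 10 5 12 4 9)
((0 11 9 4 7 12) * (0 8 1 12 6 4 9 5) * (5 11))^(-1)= ((0 5)(1 12 8)(4 7 6))^(-1)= (0 5)(1 8 12)(4 6 7)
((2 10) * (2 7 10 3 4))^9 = (7 10)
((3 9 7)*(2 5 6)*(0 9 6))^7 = (9)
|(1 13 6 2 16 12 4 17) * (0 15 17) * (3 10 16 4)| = |(0 15 17 1 13 6 2 4)(3 10 16 12)| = 8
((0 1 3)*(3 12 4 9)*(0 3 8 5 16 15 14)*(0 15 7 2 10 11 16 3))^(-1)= ((0 1 12 4 9 8 5 3)(2 10 11 16 7)(14 15))^(-1)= (0 3 5 8 9 4 12 1)(2 7 16 11 10)(14 15)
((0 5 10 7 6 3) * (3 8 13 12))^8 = (0 3 12 13 8 6 7 10 5)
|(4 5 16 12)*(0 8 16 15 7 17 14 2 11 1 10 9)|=15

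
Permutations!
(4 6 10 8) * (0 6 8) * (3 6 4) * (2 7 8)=(0 4 2 7 8 3 6 10)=[4, 1, 7, 6, 2, 5, 10, 8, 3, 9, 0]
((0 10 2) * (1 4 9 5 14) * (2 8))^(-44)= ((0 10 8 2)(1 4 9 5 14))^(-44)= (1 4 9 5 14)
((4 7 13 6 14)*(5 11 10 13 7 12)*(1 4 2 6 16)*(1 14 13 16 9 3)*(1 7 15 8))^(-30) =(1 12 11 16 2 13 3 15)(4 5 10 14 6 9 7 8)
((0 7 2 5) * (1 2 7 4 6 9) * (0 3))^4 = ((0 4 6 9 1 2 5 3))^4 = (0 1)(2 4)(3 9)(5 6)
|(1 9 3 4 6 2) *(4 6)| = 5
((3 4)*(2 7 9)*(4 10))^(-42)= ((2 7 9)(3 10 4))^(-42)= (10)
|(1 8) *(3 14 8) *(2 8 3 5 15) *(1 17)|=|(1 5 15 2 8 17)(3 14)|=6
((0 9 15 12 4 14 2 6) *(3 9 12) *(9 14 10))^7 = ((0 12 4 10 9 15 3 14 2 6))^7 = (0 14 9 12 2 15 4 6 3 10)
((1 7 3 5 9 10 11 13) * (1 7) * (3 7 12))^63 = ((3 5 9 10 11 13 12))^63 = (13)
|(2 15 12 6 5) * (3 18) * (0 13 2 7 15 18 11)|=30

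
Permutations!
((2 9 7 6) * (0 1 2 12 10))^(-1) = (0 10 12 6 7 9 2 1)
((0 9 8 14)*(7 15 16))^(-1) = ((0 9 8 14)(7 15 16))^(-1) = (0 14 8 9)(7 16 15)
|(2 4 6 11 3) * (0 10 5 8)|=|(0 10 5 8)(2 4 6 11 3)|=20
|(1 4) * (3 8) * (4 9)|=|(1 9 4)(3 8)|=6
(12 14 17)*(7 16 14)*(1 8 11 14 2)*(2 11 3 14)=[0, 8, 1, 14, 4, 5, 6, 16, 3, 9, 10, 2, 7, 13, 17, 15, 11, 12]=(1 8 3 14 17 12 7 16 11 2)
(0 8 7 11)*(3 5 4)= (0 8 7 11)(3 5 4)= [8, 1, 2, 5, 3, 4, 6, 11, 7, 9, 10, 0]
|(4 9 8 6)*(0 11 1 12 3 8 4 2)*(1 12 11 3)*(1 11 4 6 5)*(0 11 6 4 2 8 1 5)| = 8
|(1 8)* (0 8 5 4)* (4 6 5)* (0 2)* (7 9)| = 10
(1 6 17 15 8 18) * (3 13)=(1 6 17 15 8 18)(3 13)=[0, 6, 2, 13, 4, 5, 17, 7, 18, 9, 10, 11, 12, 3, 14, 8, 16, 15, 1]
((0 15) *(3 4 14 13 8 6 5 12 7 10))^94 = (15)(3 8 7 14 5)(4 6 10 13 12) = ((0 15)(3 4 14 13 8 6 5 12 7 10))^94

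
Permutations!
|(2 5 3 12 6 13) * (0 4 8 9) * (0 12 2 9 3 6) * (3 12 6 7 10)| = |(0 4 8 12)(2 5 7 10 3)(6 13 9)| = 60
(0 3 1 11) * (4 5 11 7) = (0 3 1 7 4 5 11) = [3, 7, 2, 1, 5, 11, 6, 4, 8, 9, 10, 0]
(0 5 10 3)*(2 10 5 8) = [8, 1, 10, 0, 4, 5, 6, 7, 2, 9, 3] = (0 8 2 10 3)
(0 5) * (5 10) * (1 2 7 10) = (0 1 2 7 10 5) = [1, 2, 7, 3, 4, 0, 6, 10, 8, 9, 5]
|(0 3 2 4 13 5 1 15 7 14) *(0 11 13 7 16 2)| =|(0 3)(1 15 16 2 4 7 14 11 13 5)| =10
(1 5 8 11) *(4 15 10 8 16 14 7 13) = (1 5 16 14 7 13 4 15 10 8 11) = [0, 5, 2, 3, 15, 16, 6, 13, 11, 9, 8, 1, 12, 4, 7, 10, 14]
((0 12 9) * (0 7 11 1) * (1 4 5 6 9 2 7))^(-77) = (0 7 5 1 2 4 9 12 11 6) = ((0 12 2 7 11 4 5 6 9 1))^(-77)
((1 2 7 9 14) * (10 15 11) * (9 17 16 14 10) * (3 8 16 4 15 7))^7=(17)(1 2 3 8 16 14)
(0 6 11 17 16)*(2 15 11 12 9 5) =(0 6 12 9 5 2 15 11 17 16) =[6, 1, 15, 3, 4, 2, 12, 7, 8, 5, 10, 17, 9, 13, 14, 11, 0, 16]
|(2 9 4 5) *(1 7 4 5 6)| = 12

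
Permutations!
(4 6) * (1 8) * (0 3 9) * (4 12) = (0 3 9)(1 8)(4 6 12) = [3, 8, 2, 9, 6, 5, 12, 7, 1, 0, 10, 11, 4]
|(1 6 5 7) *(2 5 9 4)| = |(1 6 9 4 2 5 7)| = 7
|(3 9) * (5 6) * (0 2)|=|(0 2)(3 9)(5 6)|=2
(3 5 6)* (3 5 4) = (3 4)(5 6) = [0, 1, 2, 4, 3, 6, 5]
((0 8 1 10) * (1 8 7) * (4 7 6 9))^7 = (10)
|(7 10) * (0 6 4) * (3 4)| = |(0 6 3 4)(7 10)| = 4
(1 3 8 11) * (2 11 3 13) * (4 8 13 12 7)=[0, 12, 11, 13, 8, 5, 6, 4, 3, 9, 10, 1, 7, 2]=(1 12 7 4 8 3 13 2 11)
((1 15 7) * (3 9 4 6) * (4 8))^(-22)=((1 15 7)(3 9 8 4 6))^(-22)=(1 7 15)(3 4 9 6 8)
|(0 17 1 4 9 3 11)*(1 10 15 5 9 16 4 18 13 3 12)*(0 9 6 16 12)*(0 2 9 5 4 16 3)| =|(0 17 10 15 4 12 1 18 13)(2 9)(3 11 5 6)| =36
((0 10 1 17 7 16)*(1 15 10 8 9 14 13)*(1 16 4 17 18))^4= (18)(0 13 9)(4 17 7)(8 16 14)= ((0 8 9 14 13 16)(1 18)(4 17 7)(10 15))^4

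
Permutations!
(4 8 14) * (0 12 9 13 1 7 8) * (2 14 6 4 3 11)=(0 12 9 13 1 7 8 6 4)(2 14 3 11)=[12, 7, 14, 11, 0, 5, 4, 8, 6, 13, 10, 2, 9, 1, 3]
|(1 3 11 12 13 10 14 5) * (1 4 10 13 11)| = |(1 3)(4 10 14 5)(11 12)| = 4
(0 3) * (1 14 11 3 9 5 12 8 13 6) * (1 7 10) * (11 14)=(14)(0 9 5 12 8 13 6 7 10 1 11 3)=[9, 11, 2, 0, 4, 12, 7, 10, 13, 5, 1, 3, 8, 6, 14]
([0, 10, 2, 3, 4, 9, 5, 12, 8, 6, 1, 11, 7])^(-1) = [0, 10, 2, 3, 4, 6, 9, 12, 8, 5, 1, 11, 7]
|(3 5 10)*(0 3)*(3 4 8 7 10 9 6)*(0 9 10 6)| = |(0 4 8 7 6 3 5 10 9)| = 9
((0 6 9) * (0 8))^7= ((0 6 9 8))^7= (0 8 9 6)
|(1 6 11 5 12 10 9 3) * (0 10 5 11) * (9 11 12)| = |(0 10 11 12 5 9 3 1 6)| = 9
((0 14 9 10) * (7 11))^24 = (14)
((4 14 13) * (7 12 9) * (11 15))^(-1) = (4 13 14)(7 9 12)(11 15)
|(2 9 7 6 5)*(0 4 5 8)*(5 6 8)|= 8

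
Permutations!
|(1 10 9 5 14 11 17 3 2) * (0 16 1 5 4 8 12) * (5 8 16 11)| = 70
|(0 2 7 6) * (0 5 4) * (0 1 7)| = |(0 2)(1 7 6 5 4)| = 10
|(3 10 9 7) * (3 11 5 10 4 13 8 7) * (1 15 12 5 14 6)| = 14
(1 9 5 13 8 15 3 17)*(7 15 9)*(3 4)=(1 7 15 4 3 17)(5 13 8 9)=[0, 7, 2, 17, 3, 13, 6, 15, 9, 5, 10, 11, 12, 8, 14, 4, 16, 1]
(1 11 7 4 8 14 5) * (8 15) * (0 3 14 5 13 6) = (0 3 14 13 6)(1 11 7 4 15 8 5) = [3, 11, 2, 14, 15, 1, 0, 4, 5, 9, 10, 7, 12, 6, 13, 8]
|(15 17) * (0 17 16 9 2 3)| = |(0 17 15 16 9 2 3)| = 7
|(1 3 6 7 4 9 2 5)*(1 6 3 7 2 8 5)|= 8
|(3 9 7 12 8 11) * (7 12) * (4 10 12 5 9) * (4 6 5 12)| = |(3 6 5 9 12 8 11)(4 10)| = 14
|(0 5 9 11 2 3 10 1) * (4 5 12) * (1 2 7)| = 24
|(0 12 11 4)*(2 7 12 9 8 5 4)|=20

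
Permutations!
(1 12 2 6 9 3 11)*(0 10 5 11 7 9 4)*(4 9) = [10, 12, 6, 7, 0, 11, 9, 4, 8, 3, 5, 1, 2] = (0 10 5 11 1 12 2 6 9 3 7 4)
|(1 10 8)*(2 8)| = 4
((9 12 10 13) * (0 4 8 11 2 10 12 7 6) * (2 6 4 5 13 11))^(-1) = ((0 5 13 9 7 4 8 2 10 11 6))^(-1) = (0 6 11 10 2 8 4 7 9 13 5)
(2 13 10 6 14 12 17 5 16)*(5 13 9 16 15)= [0, 1, 9, 3, 4, 15, 14, 7, 8, 16, 6, 11, 17, 10, 12, 5, 2, 13]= (2 9 16)(5 15)(6 14 12 17 13 10)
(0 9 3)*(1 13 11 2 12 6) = (0 9 3)(1 13 11 2 12 6) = [9, 13, 12, 0, 4, 5, 1, 7, 8, 3, 10, 2, 6, 11]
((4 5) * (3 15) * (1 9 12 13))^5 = ((1 9 12 13)(3 15)(4 5))^5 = (1 9 12 13)(3 15)(4 5)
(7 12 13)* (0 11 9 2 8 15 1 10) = [11, 10, 8, 3, 4, 5, 6, 12, 15, 2, 0, 9, 13, 7, 14, 1] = (0 11 9 2 8 15 1 10)(7 12 13)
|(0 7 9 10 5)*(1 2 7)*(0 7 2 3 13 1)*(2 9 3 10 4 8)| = 12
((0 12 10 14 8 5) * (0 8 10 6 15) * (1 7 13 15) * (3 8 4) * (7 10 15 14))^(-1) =(0 15 14 13 7 10 1 6 12)(3 4 5 8)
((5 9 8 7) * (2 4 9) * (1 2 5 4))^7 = (1 2)(4 7 8 9)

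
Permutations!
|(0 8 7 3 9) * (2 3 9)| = |(0 8 7 9)(2 3)| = 4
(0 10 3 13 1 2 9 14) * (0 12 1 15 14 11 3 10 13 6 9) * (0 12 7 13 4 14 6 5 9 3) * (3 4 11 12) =(0 11)(1 2 3 5 9 12)(4 14 7 13 15 6) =[11, 2, 3, 5, 14, 9, 4, 13, 8, 12, 10, 0, 1, 15, 7, 6]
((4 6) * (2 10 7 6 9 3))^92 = (2 10 7 6 4 9 3)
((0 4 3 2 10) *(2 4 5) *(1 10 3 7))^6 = (0 1 4 2)(3 5 10 7)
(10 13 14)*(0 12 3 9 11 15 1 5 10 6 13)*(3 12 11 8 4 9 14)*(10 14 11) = [10, 5, 2, 11, 9, 14, 13, 7, 4, 8, 0, 15, 12, 3, 6, 1] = (0 10)(1 5 14 6 13 3 11 15)(4 9 8)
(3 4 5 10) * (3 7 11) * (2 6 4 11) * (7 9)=(2 6 4 5 10 9 7)(3 11)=[0, 1, 6, 11, 5, 10, 4, 2, 8, 7, 9, 3]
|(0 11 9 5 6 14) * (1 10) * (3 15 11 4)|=18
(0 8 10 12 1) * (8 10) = (0 10 12 1) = [10, 0, 2, 3, 4, 5, 6, 7, 8, 9, 12, 11, 1]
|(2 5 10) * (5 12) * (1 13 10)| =6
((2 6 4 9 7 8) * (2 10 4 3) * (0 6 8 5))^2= ((0 6 3 2 8 10 4 9 7 5))^2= (0 3 8 4 7)(2 10 9 5 6)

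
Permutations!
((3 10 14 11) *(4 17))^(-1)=(3 11 14 10)(4 17)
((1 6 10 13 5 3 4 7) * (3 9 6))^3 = (1 7 4 3)(5 10 9 13 6)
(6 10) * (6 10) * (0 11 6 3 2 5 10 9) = (0 11 6 3 2 5 10 9) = [11, 1, 5, 2, 4, 10, 3, 7, 8, 0, 9, 6]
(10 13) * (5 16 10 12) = [0, 1, 2, 3, 4, 16, 6, 7, 8, 9, 13, 11, 5, 12, 14, 15, 10] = (5 16 10 13 12)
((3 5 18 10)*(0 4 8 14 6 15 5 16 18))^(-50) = (0 5 15 6 14 8 4)(3 18)(10 16)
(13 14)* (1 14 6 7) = (1 14 13 6 7) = [0, 14, 2, 3, 4, 5, 7, 1, 8, 9, 10, 11, 12, 6, 13]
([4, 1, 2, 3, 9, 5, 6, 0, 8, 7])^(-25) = [7, 1, 2, 3, 0, 5, 6, 9, 8, 4]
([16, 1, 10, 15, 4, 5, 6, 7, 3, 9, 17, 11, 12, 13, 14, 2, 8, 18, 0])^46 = [16, 1, 10, 15, 4, 5, 6, 7, 3, 9, 17, 11, 12, 13, 14, 2, 8, 18, 0]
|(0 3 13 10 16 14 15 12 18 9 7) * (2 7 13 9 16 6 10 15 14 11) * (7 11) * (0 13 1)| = |(0 3 9 1)(2 11)(6 10)(7 13 15 12 18 16)| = 12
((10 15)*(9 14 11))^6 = ((9 14 11)(10 15))^6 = (15)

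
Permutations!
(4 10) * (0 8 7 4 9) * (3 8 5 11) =(0 5 11 3 8 7 4 10 9) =[5, 1, 2, 8, 10, 11, 6, 4, 7, 0, 9, 3]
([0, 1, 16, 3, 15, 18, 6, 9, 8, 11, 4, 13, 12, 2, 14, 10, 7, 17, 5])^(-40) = [0, 1, 7, 3, 10, 5, 6, 11, 8, 13, 15, 2, 12, 16, 14, 4, 9, 17, 18]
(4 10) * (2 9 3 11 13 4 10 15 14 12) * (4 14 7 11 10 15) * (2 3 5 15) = (2 9 5 15 7 11 13 14 12 3 10) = [0, 1, 9, 10, 4, 15, 6, 11, 8, 5, 2, 13, 3, 14, 12, 7]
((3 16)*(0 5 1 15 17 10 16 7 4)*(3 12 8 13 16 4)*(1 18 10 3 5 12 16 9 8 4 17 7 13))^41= (0 4 12)(1 13 10 7 8 3 18 15 9 17 5)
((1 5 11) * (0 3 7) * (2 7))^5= (0 3 2 7)(1 11 5)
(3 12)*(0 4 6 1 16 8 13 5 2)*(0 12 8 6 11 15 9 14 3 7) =(0 4 11 15 9 14 3 8 13 5 2 12 7)(1 16 6) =[4, 16, 12, 8, 11, 2, 1, 0, 13, 14, 10, 15, 7, 5, 3, 9, 6]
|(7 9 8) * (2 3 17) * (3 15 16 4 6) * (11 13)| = 42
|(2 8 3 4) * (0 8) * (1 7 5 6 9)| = 5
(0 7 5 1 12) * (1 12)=(0 7 5 12)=[7, 1, 2, 3, 4, 12, 6, 5, 8, 9, 10, 11, 0]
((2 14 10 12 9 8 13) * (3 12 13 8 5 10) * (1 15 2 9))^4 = ((1 15 2 14 3 12)(5 10 13 9))^4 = (1 3 2)(12 14 15)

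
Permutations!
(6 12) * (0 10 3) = (0 10 3)(6 12) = [10, 1, 2, 0, 4, 5, 12, 7, 8, 9, 3, 11, 6]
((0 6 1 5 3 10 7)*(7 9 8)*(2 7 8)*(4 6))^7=((0 4 6 1 5 3 10 9 2 7))^7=(0 9 5 4 2 3 6 7 10 1)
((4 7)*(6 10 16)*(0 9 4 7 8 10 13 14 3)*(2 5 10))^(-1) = (0 3 14 13 6 16 10 5 2 8 4 9)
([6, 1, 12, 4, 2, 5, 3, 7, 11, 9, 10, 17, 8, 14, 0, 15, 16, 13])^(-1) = (0 14 13 17 11 8 12 2 4 3 6)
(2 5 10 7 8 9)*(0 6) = (0 6)(2 5 10 7 8 9) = [6, 1, 5, 3, 4, 10, 0, 8, 9, 2, 7]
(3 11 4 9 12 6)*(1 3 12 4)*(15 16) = (1 3 11)(4 9)(6 12)(15 16) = [0, 3, 2, 11, 9, 5, 12, 7, 8, 4, 10, 1, 6, 13, 14, 16, 15]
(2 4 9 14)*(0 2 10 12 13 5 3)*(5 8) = [2, 1, 4, 0, 9, 3, 6, 7, 5, 14, 12, 11, 13, 8, 10] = (0 2 4 9 14 10 12 13 8 5 3)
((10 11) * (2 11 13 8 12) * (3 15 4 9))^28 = ((2 11 10 13 8 12)(3 15 4 9))^28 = (15)(2 8 10)(11 12 13)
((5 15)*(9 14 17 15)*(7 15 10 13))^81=(5 9 14 17 10 13 7 15)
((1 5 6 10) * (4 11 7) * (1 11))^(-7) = (11)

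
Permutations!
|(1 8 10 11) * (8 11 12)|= |(1 11)(8 10 12)|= 6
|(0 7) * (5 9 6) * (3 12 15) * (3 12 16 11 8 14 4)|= |(0 7)(3 16 11 8 14 4)(5 9 6)(12 15)|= 6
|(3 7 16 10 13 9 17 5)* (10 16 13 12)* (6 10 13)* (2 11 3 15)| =|(2 11 3 7 6 10 12 13 9 17 5 15)| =12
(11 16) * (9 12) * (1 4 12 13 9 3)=(1 4 12 3)(9 13)(11 16)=[0, 4, 2, 1, 12, 5, 6, 7, 8, 13, 10, 16, 3, 9, 14, 15, 11]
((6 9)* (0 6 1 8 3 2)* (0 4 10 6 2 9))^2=((0 2 4 10 6)(1 8 3 9))^2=(0 4 6 2 10)(1 3)(8 9)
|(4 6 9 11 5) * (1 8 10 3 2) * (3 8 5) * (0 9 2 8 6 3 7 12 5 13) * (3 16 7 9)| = 40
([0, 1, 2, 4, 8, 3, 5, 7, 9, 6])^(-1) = (3 5 6 9 8 4)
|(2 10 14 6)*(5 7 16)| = 12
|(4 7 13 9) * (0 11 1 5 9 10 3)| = 10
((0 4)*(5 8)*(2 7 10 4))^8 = (0 10 2 4 7)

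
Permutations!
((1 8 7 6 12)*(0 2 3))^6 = (1 8 7 6 12)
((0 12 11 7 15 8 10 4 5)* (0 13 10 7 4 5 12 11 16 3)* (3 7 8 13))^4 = (0 16 10 11 7 5 4 15 3 12 13)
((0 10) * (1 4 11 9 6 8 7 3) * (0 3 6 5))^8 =(11)(6 7 8)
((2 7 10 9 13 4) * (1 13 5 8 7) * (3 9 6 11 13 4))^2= ((1 4 2)(3 9 5 8 7 10 6 11 13))^2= (1 2 4)(3 5 7 6 13 9 8 10 11)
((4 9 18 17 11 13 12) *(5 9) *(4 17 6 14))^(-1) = (4 14 6 18 9 5)(11 17 12 13)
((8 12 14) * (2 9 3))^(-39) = ((2 9 3)(8 12 14))^(-39) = (14)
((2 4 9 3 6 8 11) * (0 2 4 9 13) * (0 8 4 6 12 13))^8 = ((0 2 9 3 12 13 8 11 6 4))^8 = (0 6 8 12 9)(2 4 11 13 3)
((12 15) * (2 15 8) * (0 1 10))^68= ((0 1 10)(2 15 12 8))^68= (15)(0 10 1)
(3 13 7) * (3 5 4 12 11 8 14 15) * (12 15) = (3 13 7 5 4 15)(8 14 12 11) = [0, 1, 2, 13, 15, 4, 6, 5, 14, 9, 10, 8, 11, 7, 12, 3]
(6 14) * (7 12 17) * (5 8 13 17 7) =(5 8 13 17)(6 14)(7 12) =[0, 1, 2, 3, 4, 8, 14, 12, 13, 9, 10, 11, 7, 17, 6, 15, 16, 5]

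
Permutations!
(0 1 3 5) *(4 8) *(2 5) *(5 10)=(0 1 3 2 10 5)(4 8)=[1, 3, 10, 2, 8, 0, 6, 7, 4, 9, 5]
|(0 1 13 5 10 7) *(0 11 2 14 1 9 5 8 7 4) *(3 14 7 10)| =|(0 9 5 3 14 1 13 8 10 4)(2 7 11)| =30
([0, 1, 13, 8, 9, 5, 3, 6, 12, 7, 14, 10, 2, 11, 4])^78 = (2 9)(3 10)(4 12)(6 11)(7 13)(8 14)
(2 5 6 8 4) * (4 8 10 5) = [0, 1, 4, 3, 2, 6, 10, 7, 8, 9, 5] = (2 4)(5 6 10)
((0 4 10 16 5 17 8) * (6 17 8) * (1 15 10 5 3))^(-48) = (17)(1 10 3 15 16)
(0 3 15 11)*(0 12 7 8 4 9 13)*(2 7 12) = (0 3 15 11 2 7 8 4 9 13) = [3, 1, 7, 15, 9, 5, 6, 8, 4, 13, 10, 2, 12, 0, 14, 11]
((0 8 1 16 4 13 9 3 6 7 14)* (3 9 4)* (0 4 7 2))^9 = ((0 8 1 16 3 6 2)(4 13 7 14))^9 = (0 1 3 2 8 16 6)(4 13 7 14)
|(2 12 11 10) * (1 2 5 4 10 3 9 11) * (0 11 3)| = |(0 11)(1 2 12)(3 9)(4 10 5)| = 6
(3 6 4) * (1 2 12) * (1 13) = (1 2 12 13)(3 6 4) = [0, 2, 12, 6, 3, 5, 4, 7, 8, 9, 10, 11, 13, 1]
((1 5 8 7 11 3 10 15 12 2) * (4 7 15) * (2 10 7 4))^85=((1 5 8 15 12 10 2)(3 7 11))^85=(1 5 8 15 12 10 2)(3 7 11)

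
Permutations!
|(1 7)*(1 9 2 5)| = 5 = |(1 7 9 2 5)|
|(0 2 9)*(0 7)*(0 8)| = 5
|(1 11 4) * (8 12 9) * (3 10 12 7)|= 6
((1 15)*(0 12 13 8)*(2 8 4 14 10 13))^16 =(15)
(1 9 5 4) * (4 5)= (1 9 4)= [0, 9, 2, 3, 1, 5, 6, 7, 8, 4]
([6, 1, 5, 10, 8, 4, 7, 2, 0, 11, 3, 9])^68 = (11)(0 4 2 6 8 5 7)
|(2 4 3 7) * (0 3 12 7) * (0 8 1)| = 4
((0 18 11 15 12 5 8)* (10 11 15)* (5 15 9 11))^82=((0 18 9 11 10 5 8)(12 15))^82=(0 5 11 18 8 10 9)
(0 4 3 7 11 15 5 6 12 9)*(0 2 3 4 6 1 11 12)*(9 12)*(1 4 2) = (0 6)(1 11 15 5 4 2 3 7 9) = [6, 11, 3, 7, 2, 4, 0, 9, 8, 1, 10, 15, 12, 13, 14, 5]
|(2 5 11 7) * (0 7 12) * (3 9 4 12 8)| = 10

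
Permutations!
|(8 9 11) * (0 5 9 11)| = |(0 5 9)(8 11)| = 6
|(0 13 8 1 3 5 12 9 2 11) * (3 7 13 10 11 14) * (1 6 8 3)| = 18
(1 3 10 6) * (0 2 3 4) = (0 2 3 10 6 1 4) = [2, 4, 3, 10, 0, 5, 1, 7, 8, 9, 6]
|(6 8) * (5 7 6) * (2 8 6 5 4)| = |(2 8 4)(5 7)| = 6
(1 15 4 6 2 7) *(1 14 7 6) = (1 15 4)(2 6)(7 14) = [0, 15, 6, 3, 1, 5, 2, 14, 8, 9, 10, 11, 12, 13, 7, 4]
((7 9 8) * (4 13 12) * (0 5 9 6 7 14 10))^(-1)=((0 5 9 8 14 10)(4 13 12)(6 7))^(-1)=(0 10 14 8 9 5)(4 12 13)(6 7)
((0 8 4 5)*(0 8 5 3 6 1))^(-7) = (8)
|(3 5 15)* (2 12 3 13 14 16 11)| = |(2 12 3 5 15 13 14 16 11)| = 9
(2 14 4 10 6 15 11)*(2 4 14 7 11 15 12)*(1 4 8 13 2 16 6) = (1 4 10)(2 7 11 8 13)(6 12 16) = [0, 4, 7, 3, 10, 5, 12, 11, 13, 9, 1, 8, 16, 2, 14, 15, 6]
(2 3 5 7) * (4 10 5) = (2 3 4 10 5 7) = [0, 1, 3, 4, 10, 7, 6, 2, 8, 9, 5]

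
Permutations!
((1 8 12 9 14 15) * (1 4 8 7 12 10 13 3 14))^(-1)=((1 7 12 9)(3 14 15 4 8 10 13))^(-1)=(1 9 12 7)(3 13 10 8 4 15 14)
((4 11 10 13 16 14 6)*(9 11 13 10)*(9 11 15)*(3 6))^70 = ((3 6 4 13 16 14)(9 15))^70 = (3 16 4)(6 14 13)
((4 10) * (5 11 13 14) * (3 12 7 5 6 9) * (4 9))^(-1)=((3 12 7 5 11 13 14 6 4 10 9))^(-1)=(3 9 10 4 6 14 13 11 5 7 12)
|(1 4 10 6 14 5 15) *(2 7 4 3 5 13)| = 28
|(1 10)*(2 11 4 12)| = 4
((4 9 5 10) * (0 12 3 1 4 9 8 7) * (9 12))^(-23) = ((0 9 5 10 12 3 1 4 8 7))^(-23) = (0 4 12 9 8 3 5 7 1 10)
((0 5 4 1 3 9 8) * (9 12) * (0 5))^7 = (12)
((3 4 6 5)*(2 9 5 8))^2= (2 5 4 8 9 3 6)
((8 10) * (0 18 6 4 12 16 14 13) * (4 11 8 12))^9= (0 13 14 16 12 10 8 11 6 18)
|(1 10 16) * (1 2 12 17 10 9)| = |(1 9)(2 12 17 10 16)| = 10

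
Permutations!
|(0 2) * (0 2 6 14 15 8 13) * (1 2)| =6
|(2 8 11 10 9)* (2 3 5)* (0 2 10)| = 4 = |(0 2 8 11)(3 5 10 9)|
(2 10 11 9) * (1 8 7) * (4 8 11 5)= (1 11 9 2 10 5 4 8 7)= [0, 11, 10, 3, 8, 4, 6, 1, 7, 2, 5, 9]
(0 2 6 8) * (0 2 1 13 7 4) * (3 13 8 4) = [1, 8, 6, 13, 0, 5, 4, 3, 2, 9, 10, 11, 12, 7] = (0 1 8 2 6 4)(3 13 7)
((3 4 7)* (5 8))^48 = ((3 4 7)(5 8))^48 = (8)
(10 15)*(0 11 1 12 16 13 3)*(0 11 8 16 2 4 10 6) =(0 8 16 13 3 11 1 12 2 4 10 15 6) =[8, 12, 4, 11, 10, 5, 0, 7, 16, 9, 15, 1, 2, 3, 14, 6, 13]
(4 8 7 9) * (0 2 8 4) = [2, 1, 8, 3, 4, 5, 6, 9, 7, 0] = (0 2 8 7 9)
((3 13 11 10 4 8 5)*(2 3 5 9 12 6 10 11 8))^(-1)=(2 4 10 6 12 9 8 13 3)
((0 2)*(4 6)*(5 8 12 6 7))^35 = ((0 2)(4 7 5 8 12 6))^35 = (0 2)(4 6 12 8 5 7)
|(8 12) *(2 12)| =3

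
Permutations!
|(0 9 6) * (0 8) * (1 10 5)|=12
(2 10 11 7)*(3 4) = (2 10 11 7)(3 4) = [0, 1, 10, 4, 3, 5, 6, 2, 8, 9, 11, 7]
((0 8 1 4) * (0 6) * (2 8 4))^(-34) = (0 6 4)(1 8 2)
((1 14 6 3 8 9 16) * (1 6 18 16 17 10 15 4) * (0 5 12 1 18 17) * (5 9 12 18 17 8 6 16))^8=((0 9)(1 14 8 12)(3 6)(4 17 10 15)(5 18))^8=(18)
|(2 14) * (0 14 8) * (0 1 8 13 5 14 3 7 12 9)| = |(0 3 7 12 9)(1 8)(2 13 5 14)| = 20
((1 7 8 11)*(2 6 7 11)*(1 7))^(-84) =((1 11 7 8 2 6))^(-84) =(11)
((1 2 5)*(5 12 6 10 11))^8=((1 2 12 6 10 11 5))^8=(1 2 12 6 10 11 5)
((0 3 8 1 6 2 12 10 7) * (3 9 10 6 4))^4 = ((0 9 10 7)(1 4 3 8)(2 12 6))^4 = (2 12 6)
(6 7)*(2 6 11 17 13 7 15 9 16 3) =(2 6 15 9 16 3)(7 11 17 13) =[0, 1, 6, 2, 4, 5, 15, 11, 8, 16, 10, 17, 12, 7, 14, 9, 3, 13]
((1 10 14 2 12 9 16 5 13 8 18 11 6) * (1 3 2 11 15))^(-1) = (1 15 18 8 13 5 16 9 12 2 3 6 11 14 10)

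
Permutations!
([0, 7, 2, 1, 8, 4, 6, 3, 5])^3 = [0, 1, 2, 3, 4, 5, 6, 7, 8]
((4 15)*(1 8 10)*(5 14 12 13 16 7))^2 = (1 10 8)(5 12 16)(7 14 13)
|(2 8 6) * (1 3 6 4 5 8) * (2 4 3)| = 10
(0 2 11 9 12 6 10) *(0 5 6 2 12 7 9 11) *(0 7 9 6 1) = (0 12 2 7 6 10 5 1) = [12, 0, 7, 3, 4, 1, 10, 6, 8, 9, 5, 11, 2]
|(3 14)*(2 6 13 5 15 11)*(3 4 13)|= |(2 6 3 14 4 13 5 15 11)|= 9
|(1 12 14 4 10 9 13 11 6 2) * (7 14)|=11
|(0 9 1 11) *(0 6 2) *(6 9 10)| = 12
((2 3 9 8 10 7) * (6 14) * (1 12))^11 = (1 12)(2 7 10 8 9 3)(6 14)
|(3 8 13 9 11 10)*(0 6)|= 6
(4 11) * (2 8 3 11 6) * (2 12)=(2 8 3 11 4 6 12)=[0, 1, 8, 11, 6, 5, 12, 7, 3, 9, 10, 4, 2]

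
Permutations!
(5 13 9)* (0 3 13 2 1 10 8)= (0 3 13 9 5 2 1 10 8)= [3, 10, 1, 13, 4, 2, 6, 7, 0, 5, 8, 11, 12, 9]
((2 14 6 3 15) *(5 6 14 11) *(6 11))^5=((2 6 3 15)(5 11))^5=(2 6 3 15)(5 11)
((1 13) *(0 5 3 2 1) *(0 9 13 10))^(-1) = ((0 5 3 2 1 10)(9 13))^(-1) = (0 10 1 2 3 5)(9 13)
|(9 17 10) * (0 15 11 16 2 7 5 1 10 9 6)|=|(0 15 11 16 2 7 5 1 10 6)(9 17)|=10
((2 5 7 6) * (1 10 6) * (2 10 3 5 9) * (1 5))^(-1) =(1 3)(2 9)(5 7)(6 10)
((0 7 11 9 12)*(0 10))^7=(0 7 11 9 12 10)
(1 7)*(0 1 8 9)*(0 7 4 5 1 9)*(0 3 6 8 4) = (0 9 7 4 5 1)(3 6 8) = [9, 0, 2, 6, 5, 1, 8, 4, 3, 7]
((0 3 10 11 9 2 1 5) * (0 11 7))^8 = ((0 3 10 7)(1 5 11 9 2))^8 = (1 9 5 2 11)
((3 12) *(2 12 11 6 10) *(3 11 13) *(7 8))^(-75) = (3 13)(7 8)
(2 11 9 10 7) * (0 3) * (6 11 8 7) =(0 3)(2 8 7)(6 11 9 10) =[3, 1, 8, 0, 4, 5, 11, 2, 7, 10, 6, 9]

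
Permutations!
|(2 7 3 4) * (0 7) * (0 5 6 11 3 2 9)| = |(0 7 2 5 6 11 3 4 9)| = 9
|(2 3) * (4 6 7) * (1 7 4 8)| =6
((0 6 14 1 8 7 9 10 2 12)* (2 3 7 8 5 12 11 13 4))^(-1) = (0 12 5 1 14 6)(2 4 13 11)(3 10 9 7)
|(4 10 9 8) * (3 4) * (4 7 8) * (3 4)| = 6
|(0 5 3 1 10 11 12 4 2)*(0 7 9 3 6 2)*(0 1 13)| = |(0 5 6 2 7 9 3 13)(1 10 11 12 4)| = 40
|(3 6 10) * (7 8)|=6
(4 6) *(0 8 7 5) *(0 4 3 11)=(0 8 7 5 4 6 3 11)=[8, 1, 2, 11, 6, 4, 3, 5, 7, 9, 10, 0]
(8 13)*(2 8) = (2 8 13) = [0, 1, 8, 3, 4, 5, 6, 7, 13, 9, 10, 11, 12, 2]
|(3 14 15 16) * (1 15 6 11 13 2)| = |(1 15 16 3 14 6 11 13 2)| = 9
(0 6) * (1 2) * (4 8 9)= (0 6)(1 2)(4 8 9)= [6, 2, 1, 3, 8, 5, 0, 7, 9, 4]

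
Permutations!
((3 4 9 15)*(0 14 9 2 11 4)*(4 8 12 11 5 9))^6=(0 15 5 4)(2 14 3 9)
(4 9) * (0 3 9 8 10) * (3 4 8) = [4, 1, 2, 9, 3, 5, 6, 7, 10, 8, 0] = (0 4 3 9 8 10)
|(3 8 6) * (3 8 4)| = 2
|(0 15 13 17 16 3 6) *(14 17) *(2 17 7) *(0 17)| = |(0 15 13 14 7 2)(3 6 17 16)| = 12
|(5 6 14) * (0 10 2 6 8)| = 7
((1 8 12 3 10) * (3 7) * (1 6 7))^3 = (12)(3 7 6 10)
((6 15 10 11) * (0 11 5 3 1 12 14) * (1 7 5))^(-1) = (0 14 12 1 10 15 6 11)(3 5 7)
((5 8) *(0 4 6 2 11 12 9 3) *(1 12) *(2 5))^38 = ((0 4 6 5 8 2 11 1 12 9 3))^38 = (0 2 3 8 9 5 12 6 1 4 11)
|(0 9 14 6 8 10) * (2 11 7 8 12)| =|(0 9 14 6 12 2 11 7 8 10)| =10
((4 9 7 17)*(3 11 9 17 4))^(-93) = (3 7)(4 11)(9 17)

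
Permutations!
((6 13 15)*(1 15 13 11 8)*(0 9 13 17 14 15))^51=(0 9 13 17 14 15 6 11 8 1)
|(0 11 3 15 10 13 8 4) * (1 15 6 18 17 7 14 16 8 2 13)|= 66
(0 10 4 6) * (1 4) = (0 10 1 4 6) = [10, 4, 2, 3, 6, 5, 0, 7, 8, 9, 1]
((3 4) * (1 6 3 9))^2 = (1 3 9 6 4)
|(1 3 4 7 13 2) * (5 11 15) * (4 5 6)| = |(1 3 5 11 15 6 4 7 13 2)| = 10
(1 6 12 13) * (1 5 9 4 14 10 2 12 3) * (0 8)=[8, 6, 12, 1, 14, 9, 3, 7, 0, 4, 2, 11, 13, 5, 10]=(0 8)(1 6 3)(2 12 13 5 9 4 14 10)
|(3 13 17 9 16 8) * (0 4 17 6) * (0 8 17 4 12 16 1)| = |(0 12 16 17 9 1)(3 13 6 8)| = 12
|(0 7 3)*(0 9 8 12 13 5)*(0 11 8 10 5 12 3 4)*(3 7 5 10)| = 6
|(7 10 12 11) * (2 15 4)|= 12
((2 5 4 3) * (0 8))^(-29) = (0 8)(2 3 4 5)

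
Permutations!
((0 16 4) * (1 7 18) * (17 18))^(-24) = (18)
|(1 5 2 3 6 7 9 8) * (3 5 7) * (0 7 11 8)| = 6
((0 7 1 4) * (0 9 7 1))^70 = (9)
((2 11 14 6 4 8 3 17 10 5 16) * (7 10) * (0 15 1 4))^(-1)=(0 6 14 11 2 16 5 10 7 17 3 8 4 1 15)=((0 15 1 4 8 3 17 7 10 5 16 2 11 14 6))^(-1)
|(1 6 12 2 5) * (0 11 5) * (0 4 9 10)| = |(0 11 5 1 6 12 2 4 9 10)| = 10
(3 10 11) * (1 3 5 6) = [0, 3, 2, 10, 4, 6, 1, 7, 8, 9, 11, 5] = (1 3 10 11 5 6)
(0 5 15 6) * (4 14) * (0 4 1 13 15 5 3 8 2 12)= (0 3 8 2 12)(1 13 15 6 4 14)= [3, 13, 12, 8, 14, 5, 4, 7, 2, 9, 10, 11, 0, 15, 1, 6]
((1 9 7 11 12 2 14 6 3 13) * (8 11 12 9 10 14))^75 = (1 6)(2 9)(3 10)(7 8)(11 12)(13 14)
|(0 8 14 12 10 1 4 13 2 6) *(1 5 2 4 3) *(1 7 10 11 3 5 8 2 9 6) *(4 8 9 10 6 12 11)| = |(0 2 1 5 10 9 12 4 13 8 14 11 3 7 6)| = 15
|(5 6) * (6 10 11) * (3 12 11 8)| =|(3 12 11 6 5 10 8)| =7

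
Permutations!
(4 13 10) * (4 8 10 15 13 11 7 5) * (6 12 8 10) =(4 11 7 5)(6 12 8)(13 15) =[0, 1, 2, 3, 11, 4, 12, 5, 6, 9, 10, 7, 8, 15, 14, 13]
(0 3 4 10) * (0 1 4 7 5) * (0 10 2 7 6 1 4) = [3, 0, 7, 6, 2, 10, 1, 5, 8, 9, 4] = (0 3 6 1)(2 7 5 10 4)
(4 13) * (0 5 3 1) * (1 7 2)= (0 5 3 7 2 1)(4 13)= [5, 0, 1, 7, 13, 3, 6, 2, 8, 9, 10, 11, 12, 4]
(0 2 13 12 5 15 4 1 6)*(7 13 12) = [2, 6, 12, 3, 1, 15, 0, 13, 8, 9, 10, 11, 5, 7, 14, 4] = (0 2 12 5 15 4 1 6)(7 13)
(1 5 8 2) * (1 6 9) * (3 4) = [0, 5, 6, 4, 3, 8, 9, 7, 2, 1] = (1 5 8 2 6 9)(3 4)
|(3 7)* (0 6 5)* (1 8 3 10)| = 15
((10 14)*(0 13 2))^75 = ((0 13 2)(10 14))^75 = (10 14)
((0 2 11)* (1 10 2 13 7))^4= ((0 13 7 1 10 2 11))^4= (0 10 13 2 7 11 1)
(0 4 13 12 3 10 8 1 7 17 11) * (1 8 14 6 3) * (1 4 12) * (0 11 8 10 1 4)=(0 12)(1 7 17 8 10 14 6 3)(4 13)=[12, 7, 2, 1, 13, 5, 3, 17, 10, 9, 14, 11, 0, 4, 6, 15, 16, 8]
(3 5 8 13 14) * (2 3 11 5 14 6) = (2 3 14 11 5 8 13 6) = [0, 1, 3, 14, 4, 8, 2, 7, 13, 9, 10, 5, 12, 6, 11]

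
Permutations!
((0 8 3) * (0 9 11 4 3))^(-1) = ((0 8)(3 9 11 4))^(-1) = (0 8)(3 4 11 9)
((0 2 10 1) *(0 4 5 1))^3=(10)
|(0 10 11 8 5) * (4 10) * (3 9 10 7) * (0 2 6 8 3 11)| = 28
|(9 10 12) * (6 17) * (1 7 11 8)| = 12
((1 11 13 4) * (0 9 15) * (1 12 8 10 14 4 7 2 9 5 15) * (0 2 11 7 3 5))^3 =((1 7 11 13 3 5 15 2 9)(4 12 8 10 14))^3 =(1 13 15)(2 7 3)(4 10 12 14 8)(5 9 11)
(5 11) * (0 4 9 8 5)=(0 4 9 8 5 11)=[4, 1, 2, 3, 9, 11, 6, 7, 5, 8, 10, 0]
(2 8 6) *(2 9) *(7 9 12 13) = [0, 1, 8, 3, 4, 5, 12, 9, 6, 2, 10, 11, 13, 7] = (2 8 6 12 13 7 9)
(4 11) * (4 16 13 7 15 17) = (4 11 16 13 7 15 17) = [0, 1, 2, 3, 11, 5, 6, 15, 8, 9, 10, 16, 12, 7, 14, 17, 13, 4]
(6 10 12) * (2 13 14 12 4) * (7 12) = (2 13 14 7 12 6 10 4) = [0, 1, 13, 3, 2, 5, 10, 12, 8, 9, 4, 11, 6, 14, 7]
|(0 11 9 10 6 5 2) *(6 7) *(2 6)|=6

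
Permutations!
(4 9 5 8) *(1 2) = [0, 2, 1, 3, 9, 8, 6, 7, 4, 5] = (1 2)(4 9 5 8)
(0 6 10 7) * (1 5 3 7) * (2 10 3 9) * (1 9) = (0 6 3 7)(1 5)(2 10 9) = [6, 5, 10, 7, 4, 1, 3, 0, 8, 2, 9]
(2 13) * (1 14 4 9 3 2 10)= (1 14 4 9 3 2 13 10)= [0, 14, 13, 2, 9, 5, 6, 7, 8, 3, 1, 11, 12, 10, 4]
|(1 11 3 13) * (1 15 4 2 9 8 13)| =6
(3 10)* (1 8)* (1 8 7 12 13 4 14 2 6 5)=[0, 7, 6, 10, 14, 1, 5, 12, 8, 9, 3, 11, 13, 4, 2]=(1 7 12 13 4 14 2 6 5)(3 10)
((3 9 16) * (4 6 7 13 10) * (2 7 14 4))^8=(3 16 9)(4 14 6)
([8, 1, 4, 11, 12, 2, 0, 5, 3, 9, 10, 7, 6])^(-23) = [4, 1, 11, 6, 7, 3, 2, 8, 12, 9, 10, 0, 5]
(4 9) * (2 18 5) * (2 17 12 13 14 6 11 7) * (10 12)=(2 18 5 17 10 12 13 14 6 11 7)(4 9)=[0, 1, 18, 3, 9, 17, 11, 2, 8, 4, 12, 7, 13, 14, 6, 15, 16, 10, 5]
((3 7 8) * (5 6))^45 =(8)(5 6)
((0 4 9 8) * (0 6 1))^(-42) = ((0 4 9 8 6 1))^(-42) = (9)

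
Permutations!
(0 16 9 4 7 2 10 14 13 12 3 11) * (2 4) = (0 16 9 2 10 14 13 12 3 11)(4 7) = [16, 1, 10, 11, 7, 5, 6, 4, 8, 2, 14, 0, 3, 12, 13, 15, 9]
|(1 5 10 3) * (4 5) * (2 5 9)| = 7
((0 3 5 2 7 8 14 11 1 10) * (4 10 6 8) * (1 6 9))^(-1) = ((0 3 5 2 7 4 10)(1 9)(6 8 14 11))^(-1) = (0 10 4 7 2 5 3)(1 9)(6 11 14 8)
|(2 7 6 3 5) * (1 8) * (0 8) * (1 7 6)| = |(0 8 7 1)(2 6 3 5)| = 4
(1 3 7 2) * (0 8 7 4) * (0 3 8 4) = (0 4 3)(1 8 7 2) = [4, 8, 1, 0, 3, 5, 6, 2, 7]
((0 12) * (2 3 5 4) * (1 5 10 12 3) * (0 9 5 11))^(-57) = ((0 3 10 12 9 5 4 2 1 11))^(-57) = (0 12 4 11 10 5 1 3 9 2)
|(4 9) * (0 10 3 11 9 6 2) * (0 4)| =|(0 10 3 11 9)(2 4 6)| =15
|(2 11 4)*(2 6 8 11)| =|(4 6 8 11)| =4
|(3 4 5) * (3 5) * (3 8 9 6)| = 5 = |(3 4 8 9 6)|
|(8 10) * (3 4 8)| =4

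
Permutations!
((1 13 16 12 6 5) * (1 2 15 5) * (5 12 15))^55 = ((1 13 16 15 12 6)(2 5))^55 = (1 13 16 15 12 6)(2 5)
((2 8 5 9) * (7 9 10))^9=((2 8 5 10 7 9))^9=(2 10)(5 9)(7 8)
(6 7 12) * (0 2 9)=[2, 1, 9, 3, 4, 5, 7, 12, 8, 0, 10, 11, 6]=(0 2 9)(6 7 12)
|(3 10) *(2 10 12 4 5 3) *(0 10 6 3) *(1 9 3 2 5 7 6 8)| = 9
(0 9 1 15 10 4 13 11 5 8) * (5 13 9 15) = [15, 5, 2, 3, 9, 8, 6, 7, 0, 1, 4, 13, 12, 11, 14, 10] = (0 15 10 4 9 1 5 8)(11 13)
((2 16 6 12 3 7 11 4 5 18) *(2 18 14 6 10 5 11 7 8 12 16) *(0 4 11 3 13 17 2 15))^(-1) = ((18)(0 4 3 8 12 13 17 2 15)(5 14 6 16 10))^(-1) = (18)(0 15 2 17 13 12 8 3 4)(5 10 16 6 14)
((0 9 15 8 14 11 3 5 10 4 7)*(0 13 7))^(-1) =((0 9 15 8 14 11 3 5 10 4)(7 13))^(-1) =(0 4 10 5 3 11 14 8 15 9)(7 13)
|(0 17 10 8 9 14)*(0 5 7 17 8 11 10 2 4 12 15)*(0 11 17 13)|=7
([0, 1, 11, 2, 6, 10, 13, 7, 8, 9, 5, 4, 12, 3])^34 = (2 13 4)(3 6 11)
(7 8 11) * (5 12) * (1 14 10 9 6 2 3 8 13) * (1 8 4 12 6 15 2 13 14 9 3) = (1 9 15 2)(3 4 12 5 6 13 8 11 7 14 10) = [0, 9, 1, 4, 12, 6, 13, 14, 11, 15, 3, 7, 5, 8, 10, 2]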